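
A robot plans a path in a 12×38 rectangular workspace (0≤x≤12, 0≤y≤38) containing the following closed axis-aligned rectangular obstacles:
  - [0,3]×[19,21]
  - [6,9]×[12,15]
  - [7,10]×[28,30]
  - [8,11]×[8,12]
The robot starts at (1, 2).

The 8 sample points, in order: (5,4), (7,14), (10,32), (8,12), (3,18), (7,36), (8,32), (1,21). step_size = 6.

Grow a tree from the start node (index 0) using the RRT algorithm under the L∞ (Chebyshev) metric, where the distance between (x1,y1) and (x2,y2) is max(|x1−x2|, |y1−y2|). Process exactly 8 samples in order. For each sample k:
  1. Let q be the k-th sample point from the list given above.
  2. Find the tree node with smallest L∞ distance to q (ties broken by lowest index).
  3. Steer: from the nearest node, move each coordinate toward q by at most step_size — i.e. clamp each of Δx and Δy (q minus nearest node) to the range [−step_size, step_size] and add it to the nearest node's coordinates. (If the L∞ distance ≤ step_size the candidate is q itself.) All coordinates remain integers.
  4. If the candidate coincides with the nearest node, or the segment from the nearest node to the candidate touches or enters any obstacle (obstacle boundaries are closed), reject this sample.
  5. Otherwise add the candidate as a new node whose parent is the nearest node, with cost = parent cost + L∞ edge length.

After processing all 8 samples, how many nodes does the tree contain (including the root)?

1. q=(5,4) nearest=0 d=4 new=(5,4) → add node 1 parent=0 cost=4
2. q=(7,14) nearest=1 d=10 new=(7,10) → add node 2 parent=1 cost=10
3. q=(10,32) nearest=2 d=22 new=(10,16) → blocked by [6,9]×[12,15], reject
4. q=(8,12) nearest=2 d=2 new=(8,12) → blocked by [6,9]×[12,15], reject
5. q=(3,18) nearest=2 d=8 new=(3,16) → add node 3 parent=2 cost=16
6. q=(7,36) nearest=3 d=20 new=(7,22) → add node 4 parent=3 cost=22
7. q=(8,32) nearest=4 d=10 new=(8,28) → blocked by [7,10]×[28,30], reject
8. q=(1,21) nearest=3 d=5 new=(1,21) → blocked by [0,3]×[19,21], reject

Node count: 5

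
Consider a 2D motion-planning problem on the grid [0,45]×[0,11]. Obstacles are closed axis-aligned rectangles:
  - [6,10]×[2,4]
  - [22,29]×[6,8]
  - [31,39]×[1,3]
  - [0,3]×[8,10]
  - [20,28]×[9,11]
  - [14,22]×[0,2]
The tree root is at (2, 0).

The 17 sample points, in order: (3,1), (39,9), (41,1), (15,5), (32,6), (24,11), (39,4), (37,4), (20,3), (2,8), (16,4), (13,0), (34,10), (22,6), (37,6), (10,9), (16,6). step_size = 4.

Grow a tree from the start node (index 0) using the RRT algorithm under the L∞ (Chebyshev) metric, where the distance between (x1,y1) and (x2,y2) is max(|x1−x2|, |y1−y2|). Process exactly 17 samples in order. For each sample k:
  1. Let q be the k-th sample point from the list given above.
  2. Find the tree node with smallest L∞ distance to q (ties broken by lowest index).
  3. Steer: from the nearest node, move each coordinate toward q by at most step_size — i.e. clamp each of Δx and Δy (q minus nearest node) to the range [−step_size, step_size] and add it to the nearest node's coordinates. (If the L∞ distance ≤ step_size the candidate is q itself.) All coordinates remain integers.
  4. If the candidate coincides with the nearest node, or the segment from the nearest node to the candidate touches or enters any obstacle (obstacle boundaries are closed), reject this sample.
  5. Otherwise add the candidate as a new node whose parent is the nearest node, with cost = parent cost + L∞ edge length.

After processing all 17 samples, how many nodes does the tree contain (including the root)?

Node count: 9

1. q=(3,1) nearest=0 d=1 new=(3,1) → add node 1 parent=0 cost=1
2. q=(39,9) nearest=1 d=36 new=(7,5) → blocked by [6,10]×[2,4], reject
3. q=(41,1) nearest=1 d=38 new=(7,1) → add node 2 parent=1 cost=5
4. q=(15,5) nearest=2 d=8 new=(11,5) → blocked by [6,10]×[2,4], reject
5. q=(32,6) nearest=2 d=25 new=(11,5) → blocked by [6,10]×[2,4], reject
6. q=(24,11) nearest=2 d=17 new=(11,5) → blocked by [6,10]×[2,4], reject
7. q=(39,4) nearest=2 d=32 new=(11,4) → blocked by [6,10]×[2,4], reject
8. q=(37,4) nearest=2 d=30 new=(11,4) → blocked by [6,10]×[2,4], reject
9. q=(20,3) nearest=2 d=13 new=(11,3) → blocked by [6,10]×[2,4], reject
10. q=(2,8) nearest=1 d=7 new=(2,5) → add node 3 parent=1 cost=5
11. q=(16,4) nearest=2 d=9 new=(11,4) → blocked by [6,10]×[2,4], reject
12. q=(13,0) nearest=2 d=6 new=(11,0) → add node 4 parent=2 cost=9
13. q=(34,10) nearest=4 d=23 new=(15,4) → add node 5 parent=4 cost=13
14. q=(22,6) nearest=5 d=7 new=(19,6) → add node 6 parent=5 cost=17
15. q=(37,6) nearest=6 d=18 new=(23,6) → blocked by [22,29]×[6,8], reject
16. q=(10,9) nearest=5 d=5 new=(11,8) → add node 7 parent=5 cost=17
17. q=(16,6) nearest=5 d=2 new=(16,6) → add node 8 parent=5 cost=15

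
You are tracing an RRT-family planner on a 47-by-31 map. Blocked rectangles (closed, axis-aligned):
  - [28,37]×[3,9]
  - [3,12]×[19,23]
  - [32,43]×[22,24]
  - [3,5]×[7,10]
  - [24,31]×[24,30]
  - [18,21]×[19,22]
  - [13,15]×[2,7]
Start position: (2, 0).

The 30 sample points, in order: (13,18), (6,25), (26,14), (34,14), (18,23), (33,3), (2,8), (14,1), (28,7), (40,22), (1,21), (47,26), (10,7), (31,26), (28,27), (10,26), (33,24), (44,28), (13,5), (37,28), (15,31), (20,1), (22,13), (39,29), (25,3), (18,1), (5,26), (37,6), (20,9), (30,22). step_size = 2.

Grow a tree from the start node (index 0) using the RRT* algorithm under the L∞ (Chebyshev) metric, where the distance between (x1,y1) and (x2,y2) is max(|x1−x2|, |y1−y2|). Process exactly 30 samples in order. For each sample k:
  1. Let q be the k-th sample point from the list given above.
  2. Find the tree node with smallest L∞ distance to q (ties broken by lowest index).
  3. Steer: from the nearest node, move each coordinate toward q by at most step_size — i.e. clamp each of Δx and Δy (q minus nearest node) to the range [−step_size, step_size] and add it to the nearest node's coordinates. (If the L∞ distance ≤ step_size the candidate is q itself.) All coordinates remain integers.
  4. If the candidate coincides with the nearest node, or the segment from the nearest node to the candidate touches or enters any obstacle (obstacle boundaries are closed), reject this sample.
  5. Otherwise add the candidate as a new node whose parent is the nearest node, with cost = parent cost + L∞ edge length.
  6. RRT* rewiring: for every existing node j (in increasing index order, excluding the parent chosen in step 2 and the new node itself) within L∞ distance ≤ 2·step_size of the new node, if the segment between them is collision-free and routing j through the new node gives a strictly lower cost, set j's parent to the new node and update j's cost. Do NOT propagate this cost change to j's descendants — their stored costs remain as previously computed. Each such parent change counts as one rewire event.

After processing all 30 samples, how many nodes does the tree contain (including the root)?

Node count: 29

1. q=(13,18) nearest=0 d=18 new=(4,2) → add node 1 parent=0 cost=2
2. q=(6,25) nearest=1 d=23 new=(6,4) → add node 2 parent=1 cost=4
3. q=(26,14) nearest=2 d=20 new=(8,6) → add node 3 parent=2 cost=6
4. q=(34,14) nearest=3 d=26 new=(10,8) → add node 4 parent=3 cost=8
5. q=(18,23) nearest=4 d=15 new=(12,10) → add node 5 parent=4 cost=10
6. q=(33,3) nearest=5 d=21 new=(14,8) → add node 6 parent=5 cost=12
7. q=(2,8) nearest=2 d=4 new=(4,6) → add node 7 parent=2 cost=6
8. q=(14,1) nearest=3 d=6 new=(10,4) → add node 8 parent=3 cost=8
9. q=(28,7) nearest=6 d=14 new=(16,7) → add node 9 parent=6 cost=14
10. q=(40,22) nearest=9 d=24 new=(18,9) → add node 10 parent=9 cost=16
11. q=(1,21) nearest=5 d=11 new=(10,12) → add node 11 parent=5 cost=12
12. q=(47,26) nearest=10 d=29 new=(20,11) → add node 12 parent=10 cost=18
13. q=(10,7) nearest=4 d=1 new=(10,7) → add node 13 parent=4 cost=9
14. q=(31,26) nearest=12 d=15 new=(22,13) → add node 14 parent=12 cost=20
15. q=(28,27) nearest=14 d=14 new=(24,15) → add node 15 parent=14 cost=22
16. q=(10,26) nearest=14 d=13 new=(20,15) → add node 16 parent=14 cost=22
17. q=(33,24) nearest=15 d=9 new=(26,17) → add node 17 parent=15 cost=24
18. q=(44,28) nearest=17 d=18 new=(28,19) → add node 18 parent=17 cost=26
19. q=(13,5) nearest=4 d=3 new=(12,6) → add node 19 parent=4 cost=10
20. q=(37,28) nearest=18 d=9 new=(30,21) → add node 20 parent=18 cost=28
21. q=(15,31) nearest=18 d=13 new=(26,21) → add node 21 parent=18 cost=28
22. q=(20,1) nearest=9 d=6 new=(18,5) → add node 22 parent=9 cost=16
23. q=(22,13) nearest=14 d=0 → coincident, reject
24. q=(39,29) nearest=20 d=9 new=(32,23) → blocked by [32,43]×[22,24], reject
25. q=(25,3) nearest=10 d=7 new=(20,7) → add node 23 parent=10 cost=18
26. q=(18,1) nearest=22 d=4 new=(18,3) → add node 24 parent=22 cost=18
27. q=(5,26) nearest=11 d=14 new=(8,14) → add node 25 parent=11 cost=14
28. q=(37,6) nearest=17 d=11 new=(28,15) → add node 26 parent=17 cost=26
29. q=(20,9) nearest=10 d=2 new=(20,9) → add node 27 parent=10 cost=18
30. q=(30,22) nearest=20 d=1 new=(30,22) → add node 28 parent=20 cost=29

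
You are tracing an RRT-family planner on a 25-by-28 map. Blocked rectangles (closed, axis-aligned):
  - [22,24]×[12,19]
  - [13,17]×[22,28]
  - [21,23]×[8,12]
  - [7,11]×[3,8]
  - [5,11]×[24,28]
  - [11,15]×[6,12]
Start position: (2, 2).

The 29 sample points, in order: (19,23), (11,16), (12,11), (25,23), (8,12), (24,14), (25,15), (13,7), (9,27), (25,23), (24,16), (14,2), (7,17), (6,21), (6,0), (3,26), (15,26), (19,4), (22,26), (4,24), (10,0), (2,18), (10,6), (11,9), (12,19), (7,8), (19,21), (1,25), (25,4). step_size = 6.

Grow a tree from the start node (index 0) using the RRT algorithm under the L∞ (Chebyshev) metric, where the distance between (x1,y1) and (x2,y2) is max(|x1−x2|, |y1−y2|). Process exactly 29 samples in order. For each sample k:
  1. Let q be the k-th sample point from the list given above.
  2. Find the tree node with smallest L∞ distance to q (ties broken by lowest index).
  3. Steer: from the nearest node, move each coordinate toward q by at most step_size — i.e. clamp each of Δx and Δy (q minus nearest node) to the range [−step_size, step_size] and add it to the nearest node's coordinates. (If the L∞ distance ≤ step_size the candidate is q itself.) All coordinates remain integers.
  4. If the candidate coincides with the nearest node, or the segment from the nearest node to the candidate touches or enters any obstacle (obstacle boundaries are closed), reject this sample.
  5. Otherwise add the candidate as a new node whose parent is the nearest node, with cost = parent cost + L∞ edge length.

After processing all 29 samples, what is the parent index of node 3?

Parent of node 3: 1

1. q=(19,23) nearest=0 d=21 new=(8,8) → blocked by [7,11]×[3,8], reject
2. q=(11,16) nearest=0 d=14 new=(8,8) → blocked by [7,11]×[3,8], reject
3. q=(12,11) nearest=0 d=10 new=(8,8) → blocked by [7,11]×[3,8], reject
4. q=(25,23) nearest=0 d=23 new=(8,8) → blocked by [7,11]×[3,8], reject
5. q=(8,12) nearest=0 d=10 new=(8,8) → blocked by [7,11]×[3,8], reject
6. q=(24,14) nearest=0 d=22 new=(8,8) → blocked by [7,11]×[3,8], reject
7. q=(25,15) nearest=0 d=23 new=(8,8) → blocked by [7,11]×[3,8], reject
8. q=(13,7) nearest=0 d=11 new=(8,7) → blocked by [7,11]×[3,8], reject
9. q=(9,27) nearest=0 d=25 new=(8,8) → blocked by [7,11]×[3,8], reject
10. q=(25,23) nearest=0 d=23 new=(8,8) → blocked by [7,11]×[3,8], reject
11. q=(24,16) nearest=0 d=22 new=(8,8) → blocked by [7,11]×[3,8], reject
12. q=(14,2) nearest=0 d=12 new=(8,2) → add node 1 parent=0 cost=6
13. q=(7,17) nearest=0 d=15 new=(7,8) → blocked by [7,11]×[3,8], reject
14. q=(6,21) nearest=0 d=19 new=(6,8) → add node 2 parent=0 cost=6
15. q=(6,0) nearest=1 d=2 new=(6,0) → add node 3 parent=1 cost=8
16. q=(3,26) nearest=2 d=18 new=(3,14) → add node 4 parent=2 cost=12
17. q=(15,26) nearest=4 d=12 new=(9,20) → add node 5 parent=4 cost=18
18. q=(19,4) nearest=1 d=11 new=(14,4) → blocked by [7,11]×[3,8], reject
19. q=(22,26) nearest=5 d=13 new=(15,26) → blocked by [13,17]×[22,28], reject
20. q=(4,24) nearest=5 d=5 new=(4,24) → add node 6 parent=5 cost=23
21. q=(10,0) nearest=1 d=2 new=(10,0) → add node 7 parent=1 cost=8
22. q=(2,18) nearest=4 d=4 new=(2,18) → add node 8 parent=4 cost=16
23. q=(10,6) nearest=1 d=4 new=(10,6) → blocked by [7,11]×[3,8], reject
24. q=(11,9) nearest=2 d=5 new=(11,9) → blocked by [11,15]×[6,12], reject
25. q=(12,19) nearest=5 d=3 new=(12,19) → add node 9 parent=5 cost=21
26. q=(7,8) nearest=2 d=1 new=(7,8) → blocked by [7,11]×[3,8], reject
27. q=(19,21) nearest=9 d=7 new=(18,21) → add node 10 parent=9 cost=27
28. q=(1,25) nearest=6 d=3 new=(1,25) → add node 11 parent=6 cost=26
29. q=(25,4) nearest=7 d=15 new=(16,4) → add node 12 parent=7 cost=14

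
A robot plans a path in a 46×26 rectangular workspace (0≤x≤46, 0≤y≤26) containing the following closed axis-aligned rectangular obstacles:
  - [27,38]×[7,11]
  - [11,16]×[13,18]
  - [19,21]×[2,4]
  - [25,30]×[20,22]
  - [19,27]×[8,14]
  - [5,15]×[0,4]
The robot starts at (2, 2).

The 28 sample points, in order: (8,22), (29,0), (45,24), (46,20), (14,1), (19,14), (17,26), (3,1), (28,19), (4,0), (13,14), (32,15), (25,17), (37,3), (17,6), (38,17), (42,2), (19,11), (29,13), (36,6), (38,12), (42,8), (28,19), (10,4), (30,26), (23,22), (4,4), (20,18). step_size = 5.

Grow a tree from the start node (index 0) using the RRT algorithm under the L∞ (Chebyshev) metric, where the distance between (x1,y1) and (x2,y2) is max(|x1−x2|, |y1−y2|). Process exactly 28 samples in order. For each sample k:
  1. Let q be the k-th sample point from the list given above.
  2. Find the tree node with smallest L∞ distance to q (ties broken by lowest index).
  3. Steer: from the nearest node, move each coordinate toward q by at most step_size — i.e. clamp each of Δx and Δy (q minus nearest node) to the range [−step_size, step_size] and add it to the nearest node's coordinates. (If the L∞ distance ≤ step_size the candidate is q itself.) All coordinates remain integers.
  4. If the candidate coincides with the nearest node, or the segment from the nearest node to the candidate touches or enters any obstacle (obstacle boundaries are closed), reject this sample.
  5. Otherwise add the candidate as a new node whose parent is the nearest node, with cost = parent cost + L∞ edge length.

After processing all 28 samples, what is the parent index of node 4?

1. q=(8,22) nearest=0 d=20 new=(7,7) → add node 1 parent=0 cost=5
2. q=(29,0) nearest=1 d=22 new=(12,2) → blocked by [5,15]×[0,4], reject
3. q=(45,24) nearest=1 d=38 new=(12,12) → add node 2 parent=1 cost=10
4. q=(46,20) nearest=2 d=34 new=(17,17) → blocked by [11,16]×[13,18], reject
5. q=(14,1) nearest=1 d=7 new=(12,2) → blocked by [5,15]×[0,4], reject
6. q=(19,14) nearest=2 d=7 new=(17,14) → blocked by [11,16]×[13,18], reject
7. q=(17,26) nearest=2 d=14 new=(17,17) → blocked by [11,16]×[13,18], reject
8. q=(3,1) nearest=0 d=1 new=(3,1) → add node 3 parent=0 cost=1
9. q=(28,19) nearest=2 d=16 new=(17,17) → blocked by [11,16]×[13,18], reject
10. q=(4,0) nearest=3 d=1 new=(4,0) → add node 4 parent=3 cost=2
11. q=(13,14) nearest=2 d=2 new=(13,14) → blocked by [11,16]×[13,18], reject
12. q=(32,15) nearest=2 d=20 new=(17,15) → blocked by [11,16]×[13,18], reject
13. q=(25,17) nearest=2 d=13 new=(17,17) → blocked by [11,16]×[13,18], reject
14. q=(37,3) nearest=2 d=25 new=(17,7) → add node 5 parent=2 cost=15
15. q=(17,6) nearest=5 d=1 new=(17,6) → add node 6 parent=5 cost=16
16. q=(38,17) nearest=5 d=21 new=(22,12) → blocked by [19,27]×[8,14], reject
17. q=(42,2) nearest=5 d=25 new=(22,2) → blocked by [19,21]×[2,4], reject
18. q=(19,11) nearest=5 d=4 new=(19,11) → blocked by [19,27]×[8,14], reject
19. q=(29,13) nearest=5 d=12 new=(22,12) → blocked by [19,27]×[8,14], reject
20. q=(36,6) nearest=5 d=19 new=(22,6) → add node 7 parent=5 cost=20
21. q=(38,12) nearest=7 d=16 new=(27,11) → blocked by [27,38]×[7,11], reject
22. q=(42,8) nearest=7 d=20 new=(27,8) → blocked by [27,38]×[7,11], reject
23. q=(28,19) nearest=5 d=12 new=(22,12) → blocked by [19,27]×[8,14], reject
24. q=(10,4) nearest=1 d=3 new=(10,4) → blocked by [5,15]×[0,4], reject
25. q=(30,26) nearest=2 d=18 new=(17,17) → blocked by [11,16]×[13,18], reject
26. q=(23,22) nearest=2 d=11 new=(17,17) → blocked by [11,16]×[13,18], reject
27. q=(4,4) nearest=0 d=2 new=(4,4) → add node 8 parent=0 cost=2
28. q=(20,18) nearest=2 d=8 new=(17,17) → blocked by [11,16]×[13,18], reject

Parent of node 4: 3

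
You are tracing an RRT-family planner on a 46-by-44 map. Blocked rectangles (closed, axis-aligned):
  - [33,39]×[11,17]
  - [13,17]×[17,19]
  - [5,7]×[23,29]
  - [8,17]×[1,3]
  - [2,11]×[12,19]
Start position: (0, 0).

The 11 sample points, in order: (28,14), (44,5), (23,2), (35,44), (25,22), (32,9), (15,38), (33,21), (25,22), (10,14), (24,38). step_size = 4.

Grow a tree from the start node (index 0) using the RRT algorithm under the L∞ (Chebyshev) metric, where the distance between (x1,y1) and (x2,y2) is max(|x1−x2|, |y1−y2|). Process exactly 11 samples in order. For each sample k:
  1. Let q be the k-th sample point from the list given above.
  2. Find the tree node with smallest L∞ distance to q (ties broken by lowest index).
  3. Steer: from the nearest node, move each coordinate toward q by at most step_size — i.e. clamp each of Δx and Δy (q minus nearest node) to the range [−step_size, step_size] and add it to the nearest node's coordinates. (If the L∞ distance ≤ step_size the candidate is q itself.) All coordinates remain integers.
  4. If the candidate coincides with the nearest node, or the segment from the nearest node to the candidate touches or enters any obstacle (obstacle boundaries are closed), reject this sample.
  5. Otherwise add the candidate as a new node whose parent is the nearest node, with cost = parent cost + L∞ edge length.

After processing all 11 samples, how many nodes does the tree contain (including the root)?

1. q=(28,14) nearest=0 d=28 new=(4,4) → add node 1 parent=0 cost=4
2. q=(44,5) nearest=1 d=40 new=(8,5) → add node 2 parent=1 cost=8
3. q=(23,2) nearest=2 d=15 new=(12,2) → blocked by [8,17]×[1,3], reject
4. q=(35,44) nearest=2 d=39 new=(12,9) → add node 3 parent=2 cost=12
5. q=(25,22) nearest=3 d=13 new=(16,13) → add node 4 parent=3 cost=16
6. q=(32,9) nearest=4 d=16 new=(20,9) → add node 5 parent=4 cost=20
7. q=(15,38) nearest=4 d=25 new=(15,17) → blocked by [13,17]×[17,19], reject
8. q=(33,21) nearest=5 d=13 new=(24,13) → add node 6 parent=5 cost=24
9. q=(25,22) nearest=4 d=9 new=(20,17) → add node 7 parent=4 cost=20
10. q=(10,14) nearest=3 d=5 new=(10,13) → blocked by [2,11]×[12,19], reject
11. q=(24,38) nearest=7 d=21 new=(24,21) → add node 8 parent=7 cost=24

Node count: 9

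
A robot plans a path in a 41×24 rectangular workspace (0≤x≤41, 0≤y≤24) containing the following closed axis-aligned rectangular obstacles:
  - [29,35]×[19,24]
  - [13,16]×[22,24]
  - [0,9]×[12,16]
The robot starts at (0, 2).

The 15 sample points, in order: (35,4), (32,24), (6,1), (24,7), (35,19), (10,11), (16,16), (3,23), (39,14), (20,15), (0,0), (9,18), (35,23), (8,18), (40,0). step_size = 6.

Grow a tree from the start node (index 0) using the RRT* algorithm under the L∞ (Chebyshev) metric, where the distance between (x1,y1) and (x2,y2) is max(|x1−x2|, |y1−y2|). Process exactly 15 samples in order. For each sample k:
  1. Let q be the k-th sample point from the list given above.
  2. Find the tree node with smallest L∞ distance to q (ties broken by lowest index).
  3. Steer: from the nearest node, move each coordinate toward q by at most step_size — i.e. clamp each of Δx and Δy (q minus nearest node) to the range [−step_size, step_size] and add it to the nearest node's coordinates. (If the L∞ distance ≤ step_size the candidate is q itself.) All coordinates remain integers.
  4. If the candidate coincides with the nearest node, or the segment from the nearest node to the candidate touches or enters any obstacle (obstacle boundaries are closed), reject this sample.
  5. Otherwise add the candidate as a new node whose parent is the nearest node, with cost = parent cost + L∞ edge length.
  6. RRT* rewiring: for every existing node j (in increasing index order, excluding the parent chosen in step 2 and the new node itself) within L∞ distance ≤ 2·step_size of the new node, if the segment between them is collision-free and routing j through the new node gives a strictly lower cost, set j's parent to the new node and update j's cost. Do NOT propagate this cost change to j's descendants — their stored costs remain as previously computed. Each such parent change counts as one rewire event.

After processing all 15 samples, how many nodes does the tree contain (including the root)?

Node count: 14

1. q=(35,4) nearest=0 d=35 new=(6,4) → add node 1 parent=0 cost=6
2. q=(32,24) nearest=1 d=26 new=(12,10) → add node 2 parent=1 cost=12
3. q=(6,1) nearest=1 d=3 new=(6,1) → add node 3 parent=1 cost=9
4. q=(24,7) nearest=2 d=12 new=(18,7) → add node 4 parent=2 cost=18
5. q=(35,19) nearest=4 d=17 new=(24,13) → add node 5 parent=4 cost=24
6. q=(10,11) nearest=2 d=2 new=(10,11) → add node 6 parent=2 cost=14
7. q=(16,16) nearest=2 d=6 new=(16,16) → add node 7 parent=2 cost=18
8. q=(3,23) nearest=6 d=12 new=(4,17) → blocked by [0,9]×[12,16], reject
9. q=(39,14) nearest=5 d=15 new=(30,14) → add node 8 parent=5 cost=30
10. q=(20,15) nearest=5 d=4 new=(20,15) → add node 9 parent=5 cost=28
11. q=(0,0) nearest=0 d=2 new=(0,0) → add node 10 parent=0 cost=2; rewire 3→10 (8<9); rewire 6→10 (13<14)
12. q=(9,18) nearest=6 d=7 new=(9,17) → add node 11 parent=6 cost=19
13. q=(35,23) nearest=8 d=9 new=(35,20) → blocked by [29,35]×[19,24], reject
14. q=(8,18) nearest=11 d=1 new=(8,18) → add node 12 parent=11 cost=20
15. q=(40,0) nearest=8 d=14 new=(36,8) → add node 13 parent=8 cost=36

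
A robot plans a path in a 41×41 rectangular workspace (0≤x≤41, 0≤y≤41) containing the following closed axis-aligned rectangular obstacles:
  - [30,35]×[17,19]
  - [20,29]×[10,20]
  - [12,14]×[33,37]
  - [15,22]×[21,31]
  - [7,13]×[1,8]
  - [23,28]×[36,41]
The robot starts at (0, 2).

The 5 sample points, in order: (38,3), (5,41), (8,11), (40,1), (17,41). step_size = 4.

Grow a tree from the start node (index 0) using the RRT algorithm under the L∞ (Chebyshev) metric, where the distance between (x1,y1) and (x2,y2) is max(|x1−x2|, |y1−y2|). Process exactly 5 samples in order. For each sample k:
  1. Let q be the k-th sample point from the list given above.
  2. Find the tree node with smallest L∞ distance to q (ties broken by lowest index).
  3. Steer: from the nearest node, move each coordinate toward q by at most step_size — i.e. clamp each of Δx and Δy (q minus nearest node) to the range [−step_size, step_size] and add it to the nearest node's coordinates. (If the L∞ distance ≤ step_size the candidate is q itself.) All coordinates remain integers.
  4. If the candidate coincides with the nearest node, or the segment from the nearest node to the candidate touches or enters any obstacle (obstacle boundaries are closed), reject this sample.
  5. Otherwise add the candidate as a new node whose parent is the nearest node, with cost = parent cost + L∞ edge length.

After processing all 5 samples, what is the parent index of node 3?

Parent of node 3: 2

1. q=(38,3) nearest=0 d=38 new=(4,3) → add node 1 parent=0 cost=4
2. q=(5,41) nearest=1 d=38 new=(5,7) → add node 2 parent=1 cost=8
3. q=(8,11) nearest=2 d=4 new=(8,11) → add node 3 parent=2 cost=12
4. q=(40,1) nearest=3 d=32 new=(12,7) → blocked by [7,13]×[1,8], reject
5. q=(17,41) nearest=3 d=30 new=(12,15) → add node 4 parent=3 cost=16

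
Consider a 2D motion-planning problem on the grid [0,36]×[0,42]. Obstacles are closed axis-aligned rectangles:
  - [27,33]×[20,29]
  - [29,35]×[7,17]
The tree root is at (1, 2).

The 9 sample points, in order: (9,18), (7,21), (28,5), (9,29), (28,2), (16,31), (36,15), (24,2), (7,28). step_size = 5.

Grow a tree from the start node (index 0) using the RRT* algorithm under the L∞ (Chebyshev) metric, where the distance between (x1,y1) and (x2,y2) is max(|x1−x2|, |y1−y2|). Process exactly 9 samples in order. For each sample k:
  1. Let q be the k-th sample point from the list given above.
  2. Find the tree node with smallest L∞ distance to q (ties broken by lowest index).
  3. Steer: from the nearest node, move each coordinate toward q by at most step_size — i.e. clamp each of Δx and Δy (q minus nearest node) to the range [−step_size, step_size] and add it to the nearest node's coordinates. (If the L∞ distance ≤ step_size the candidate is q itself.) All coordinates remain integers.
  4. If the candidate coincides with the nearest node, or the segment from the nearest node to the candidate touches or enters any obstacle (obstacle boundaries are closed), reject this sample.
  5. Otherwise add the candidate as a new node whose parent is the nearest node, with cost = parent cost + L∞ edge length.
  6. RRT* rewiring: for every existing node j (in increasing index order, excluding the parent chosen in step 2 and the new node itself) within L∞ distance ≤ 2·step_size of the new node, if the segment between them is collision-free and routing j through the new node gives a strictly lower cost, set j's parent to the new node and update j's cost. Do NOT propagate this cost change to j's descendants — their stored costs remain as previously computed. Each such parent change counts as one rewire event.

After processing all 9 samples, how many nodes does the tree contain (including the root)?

Node count: 10

1. q=(9,18) nearest=0 d=16 new=(6,7) → add node 1 parent=0 cost=5
2. q=(7,21) nearest=1 d=14 new=(7,12) → add node 2 parent=1 cost=10
3. q=(28,5) nearest=2 d=21 new=(12,7) → add node 3 parent=2 cost=15
4. q=(9,29) nearest=2 d=17 new=(9,17) → add node 4 parent=2 cost=15
5. q=(28,2) nearest=3 d=16 new=(17,2) → add node 5 parent=3 cost=20
6. q=(16,31) nearest=4 d=14 new=(14,22) → add node 6 parent=4 cost=20
7. q=(36,15) nearest=5 d=19 new=(22,7) → add node 7 parent=5 cost=25
8. q=(24,2) nearest=7 d=5 new=(24,2) → add node 8 parent=7 cost=30
9. q=(7,28) nearest=6 d=7 new=(9,27) → add node 9 parent=6 cost=25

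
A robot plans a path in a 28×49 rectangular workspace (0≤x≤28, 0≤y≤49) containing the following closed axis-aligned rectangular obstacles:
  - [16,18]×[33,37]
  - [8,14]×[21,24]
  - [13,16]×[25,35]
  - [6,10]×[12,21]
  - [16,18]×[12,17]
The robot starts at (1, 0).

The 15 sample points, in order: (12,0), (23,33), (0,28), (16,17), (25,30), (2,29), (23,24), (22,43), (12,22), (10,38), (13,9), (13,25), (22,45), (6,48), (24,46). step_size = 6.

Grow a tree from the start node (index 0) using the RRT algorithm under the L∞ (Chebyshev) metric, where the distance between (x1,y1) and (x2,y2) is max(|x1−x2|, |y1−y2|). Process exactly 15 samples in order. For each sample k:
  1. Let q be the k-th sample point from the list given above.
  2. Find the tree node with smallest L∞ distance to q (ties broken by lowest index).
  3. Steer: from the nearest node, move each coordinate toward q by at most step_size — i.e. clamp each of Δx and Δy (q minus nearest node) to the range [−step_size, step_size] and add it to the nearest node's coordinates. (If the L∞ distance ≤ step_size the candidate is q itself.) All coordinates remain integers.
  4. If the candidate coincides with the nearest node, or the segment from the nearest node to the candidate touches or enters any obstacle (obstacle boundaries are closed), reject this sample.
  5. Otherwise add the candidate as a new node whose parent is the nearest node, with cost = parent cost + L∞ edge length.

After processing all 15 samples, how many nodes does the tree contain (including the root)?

Node count: 10

1. q=(12,0) nearest=0 d=11 new=(7,0) → add node 1 parent=0 cost=6
2. q=(23,33) nearest=0 d=33 new=(7,6) → add node 2 parent=0 cost=6
3. q=(0,28) nearest=2 d=22 new=(1,12) → add node 3 parent=2 cost=12
4. q=(16,17) nearest=2 d=11 new=(13,12) → add node 4 parent=2 cost=12
5. q=(25,30) nearest=4 d=18 new=(19,18) → blocked by [16,18]×[12,17], reject
6. q=(2,29) nearest=3 d=17 new=(2,18) → add node 5 parent=3 cost=18
7. q=(23,24) nearest=4 d=12 new=(19,18) → blocked by [16,18]×[12,17], reject
8. q=(22,43) nearest=5 d=25 new=(8,24) → blocked by [8,14]×[21,24], reject
9. q=(12,22) nearest=4 d=10 new=(12,18) → add node 6 parent=4 cost=18
10. q=(10,38) nearest=5 d=20 new=(8,24) → blocked by [8,14]×[21,24], reject
11. q=(13,9) nearest=4 d=3 new=(13,9) → add node 7 parent=4 cost=15
12. q=(13,25) nearest=6 d=7 new=(13,24) → blocked by [8,14]×[21,24], reject
13. q=(22,45) nearest=5 d=27 new=(8,24) → blocked by [8,14]×[21,24], reject
14. q=(6,48) nearest=5 d=30 new=(6,24) → add node 8 parent=5 cost=24
15. q=(24,46) nearest=8 d=22 new=(12,30) → add node 9 parent=8 cost=30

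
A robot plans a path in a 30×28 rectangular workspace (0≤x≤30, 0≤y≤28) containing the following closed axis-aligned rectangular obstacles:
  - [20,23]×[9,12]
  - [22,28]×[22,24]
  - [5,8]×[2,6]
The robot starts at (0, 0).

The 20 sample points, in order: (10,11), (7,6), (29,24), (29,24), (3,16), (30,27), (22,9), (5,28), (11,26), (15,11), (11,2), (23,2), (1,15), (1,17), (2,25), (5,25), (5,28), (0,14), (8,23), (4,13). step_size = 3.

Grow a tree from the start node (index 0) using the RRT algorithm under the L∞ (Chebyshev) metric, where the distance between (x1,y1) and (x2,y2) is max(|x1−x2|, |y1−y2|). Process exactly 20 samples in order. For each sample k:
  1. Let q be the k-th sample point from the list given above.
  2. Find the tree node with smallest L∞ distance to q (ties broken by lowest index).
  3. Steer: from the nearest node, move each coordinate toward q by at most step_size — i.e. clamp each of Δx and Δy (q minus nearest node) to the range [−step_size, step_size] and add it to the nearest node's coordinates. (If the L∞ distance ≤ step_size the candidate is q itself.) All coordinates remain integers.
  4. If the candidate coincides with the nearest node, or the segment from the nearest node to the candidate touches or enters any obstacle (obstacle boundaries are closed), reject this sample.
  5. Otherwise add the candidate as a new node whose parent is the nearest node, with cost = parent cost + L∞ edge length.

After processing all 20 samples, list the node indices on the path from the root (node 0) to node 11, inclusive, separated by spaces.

Path: 0 1 2 3 7 8 9 10 11

1. q=(10,11) nearest=0 d=11 new=(3,3) → add node 1 parent=0 cost=3
2. q=(7,6) nearest=1 d=4 new=(6,6) → blocked by [5,8]×[2,6], reject
3. q=(29,24) nearest=1 d=26 new=(6,6) → blocked by [5,8]×[2,6], reject
4. q=(29,24) nearest=1 d=26 new=(6,6) → blocked by [5,8]×[2,6], reject
5. q=(3,16) nearest=1 d=13 new=(3,6) → add node 2 parent=1 cost=6
6. q=(30,27) nearest=1 d=27 new=(6,6) → blocked by [5,8]×[2,6], reject
7. q=(22,9) nearest=1 d=19 new=(6,6) → blocked by [5,8]×[2,6], reject
8. q=(5,28) nearest=2 d=22 new=(5,9) → add node 3 parent=2 cost=9
9. q=(11,26) nearest=3 d=17 new=(8,12) → add node 4 parent=3 cost=12
10. q=(15,11) nearest=4 d=7 new=(11,11) → add node 5 parent=4 cost=15
11. q=(11,2) nearest=3 d=7 new=(8,6) → blocked by [5,8]×[2,6], reject
12. q=(23,2) nearest=5 d=12 new=(14,8) → add node 6 parent=5 cost=18
13. q=(1,15) nearest=3 d=6 new=(2,12) → add node 7 parent=3 cost=12
14. q=(1,17) nearest=7 d=5 new=(1,15) → add node 8 parent=7 cost=15
15. q=(2,25) nearest=8 d=10 new=(2,18) → add node 9 parent=8 cost=18
16. q=(5,25) nearest=9 d=7 new=(5,21) → add node 10 parent=9 cost=21
17. q=(5,28) nearest=10 d=7 new=(5,24) → add node 11 parent=10 cost=24
18. q=(0,14) nearest=8 d=1 new=(0,14) → add node 12 parent=8 cost=16
19. q=(8,23) nearest=10 d=3 new=(8,23) → add node 13 parent=10 cost=24
20. q=(4,13) nearest=7 d=2 new=(4,13) → add node 14 parent=7 cost=14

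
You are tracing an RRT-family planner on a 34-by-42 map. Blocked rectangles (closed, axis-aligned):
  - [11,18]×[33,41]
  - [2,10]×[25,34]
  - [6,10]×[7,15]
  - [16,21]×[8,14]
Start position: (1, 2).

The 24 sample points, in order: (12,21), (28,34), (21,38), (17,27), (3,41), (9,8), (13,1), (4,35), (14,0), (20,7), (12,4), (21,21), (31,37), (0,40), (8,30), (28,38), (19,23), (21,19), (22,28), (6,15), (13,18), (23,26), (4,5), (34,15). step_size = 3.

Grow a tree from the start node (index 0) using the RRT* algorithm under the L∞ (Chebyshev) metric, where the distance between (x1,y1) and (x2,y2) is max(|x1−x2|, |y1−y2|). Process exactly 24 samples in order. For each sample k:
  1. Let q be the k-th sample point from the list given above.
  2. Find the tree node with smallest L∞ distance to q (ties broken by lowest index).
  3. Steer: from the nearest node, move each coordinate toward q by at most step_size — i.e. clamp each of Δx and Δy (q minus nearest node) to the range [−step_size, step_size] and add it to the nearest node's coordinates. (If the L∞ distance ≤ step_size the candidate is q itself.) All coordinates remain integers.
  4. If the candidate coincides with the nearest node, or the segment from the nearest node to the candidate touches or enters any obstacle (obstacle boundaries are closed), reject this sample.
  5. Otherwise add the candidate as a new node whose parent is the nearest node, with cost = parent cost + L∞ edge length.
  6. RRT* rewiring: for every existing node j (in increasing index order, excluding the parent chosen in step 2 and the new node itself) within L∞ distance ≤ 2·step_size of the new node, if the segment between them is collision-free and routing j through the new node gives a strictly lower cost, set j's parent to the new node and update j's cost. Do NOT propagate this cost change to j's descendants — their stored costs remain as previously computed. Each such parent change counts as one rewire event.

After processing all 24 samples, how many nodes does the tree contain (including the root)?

Node count: 17

1. q=(12,21) nearest=0 d=19 new=(4,5) → add node 1 parent=0 cost=3
2. q=(28,34) nearest=1 d=29 new=(7,8) → blocked by [6,10]×[7,15], reject
3. q=(21,38) nearest=1 d=33 new=(7,8) → blocked by [6,10]×[7,15], reject
4. q=(17,27) nearest=1 d=22 new=(7,8) → blocked by [6,10]×[7,15], reject
5. q=(3,41) nearest=1 d=36 new=(3,8) → add node 2 parent=1 cost=6
6. q=(9,8) nearest=1 d=5 new=(7,8) → blocked by [6,10]×[7,15], reject
7. q=(13,1) nearest=1 d=9 new=(7,2) → add node 3 parent=1 cost=6
8. q=(4,35) nearest=2 d=27 new=(4,11) → add node 4 parent=2 cost=9
9. q=(14,0) nearest=3 d=7 new=(10,0) → add node 5 parent=3 cost=9
10. q=(20,7) nearest=5 d=10 new=(13,3) → add node 6 parent=5 cost=12
11. q=(12,4) nearest=6 d=1 new=(12,4) → add node 7 parent=6 cost=13
12. q=(21,21) nearest=1 d=17 new=(7,8) → blocked by [6,10]×[7,15], reject
13. q=(31,37) nearest=4 d=27 new=(7,14) → blocked by [6,10]×[7,15], reject
14. q=(0,40) nearest=4 d=29 new=(1,14) → add node 8 parent=4 cost=12
15. q=(8,30) nearest=8 d=16 new=(4,17) → add node 9 parent=8 cost=15
16. q=(28,38) nearest=9 d=24 new=(7,20) → add node 10 parent=9 cost=18
17. q=(19,23) nearest=10 d=12 new=(10,23) → add node 11 parent=10 cost=21
18. q=(21,19) nearest=11 d=11 new=(13,20) → add node 12 parent=11 cost=24
19. q=(22,28) nearest=12 d=9 new=(16,23) → add node 13 parent=12 cost=27
20. q=(6,15) nearest=9 d=2 new=(6,15) → blocked by [6,10]×[7,15], reject
21. q=(13,18) nearest=12 d=2 new=(13,18) → add node 14 parent=12 cost=26
22. q=(23,26) nearest=13 d=7 new=(19,26) → add node 15 parent=13 cost=30
23. q=(4,5) nearest=1 d=0 → coincident, reject
24. q=(34,15) nearest=15 d=15 new=(22,23) → add node 16 parent=15 cost=33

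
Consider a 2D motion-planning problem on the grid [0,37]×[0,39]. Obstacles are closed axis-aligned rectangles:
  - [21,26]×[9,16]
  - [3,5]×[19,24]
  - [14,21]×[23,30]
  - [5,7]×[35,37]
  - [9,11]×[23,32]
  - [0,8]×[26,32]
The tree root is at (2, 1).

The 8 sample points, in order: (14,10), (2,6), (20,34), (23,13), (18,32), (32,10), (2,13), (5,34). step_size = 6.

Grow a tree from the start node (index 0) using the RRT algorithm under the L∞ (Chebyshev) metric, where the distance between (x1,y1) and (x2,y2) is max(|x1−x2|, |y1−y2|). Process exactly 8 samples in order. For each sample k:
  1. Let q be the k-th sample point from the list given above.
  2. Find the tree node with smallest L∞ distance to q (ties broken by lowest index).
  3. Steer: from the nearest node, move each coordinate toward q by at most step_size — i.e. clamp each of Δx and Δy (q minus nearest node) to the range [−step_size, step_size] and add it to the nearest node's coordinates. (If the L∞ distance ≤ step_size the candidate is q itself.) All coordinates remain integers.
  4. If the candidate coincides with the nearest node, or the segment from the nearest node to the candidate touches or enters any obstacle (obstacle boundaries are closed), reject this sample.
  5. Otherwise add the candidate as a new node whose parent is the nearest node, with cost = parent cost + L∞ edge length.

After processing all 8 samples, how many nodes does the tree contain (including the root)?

1. q=(14,10) nearest=0 d=12 new=(8,7) → add node 1 parent=0 cost=6
2. q=(2,6) nearest=0 d=5 new=(2,6) → add node 2 parent=0 cost=5
3. q=(20,34) nearest=1 d=27 new=(14,13) → add node 3 parent=1 cost=12
4. q=(23,13) nearest=3 d=9 new=(20,13) → add node 4 parent=3 cost=18
5. q=(18,32) nearest=3 d=19 new=(18,19) → add node 5 parent=3 cost=18
6. q=(32,10) nearest=4 d=12 new=(26,10) → blocked by [21,26]×[9,16], reject
7. q=(2,13) nearest=1 d=6 new=(2,13) → add node 6 parent=1 cost=12
8. q=(5,34) nearest=5 d=15 new=(12,25) → blocked by [14,21]×[23,30], reject

Node count: 7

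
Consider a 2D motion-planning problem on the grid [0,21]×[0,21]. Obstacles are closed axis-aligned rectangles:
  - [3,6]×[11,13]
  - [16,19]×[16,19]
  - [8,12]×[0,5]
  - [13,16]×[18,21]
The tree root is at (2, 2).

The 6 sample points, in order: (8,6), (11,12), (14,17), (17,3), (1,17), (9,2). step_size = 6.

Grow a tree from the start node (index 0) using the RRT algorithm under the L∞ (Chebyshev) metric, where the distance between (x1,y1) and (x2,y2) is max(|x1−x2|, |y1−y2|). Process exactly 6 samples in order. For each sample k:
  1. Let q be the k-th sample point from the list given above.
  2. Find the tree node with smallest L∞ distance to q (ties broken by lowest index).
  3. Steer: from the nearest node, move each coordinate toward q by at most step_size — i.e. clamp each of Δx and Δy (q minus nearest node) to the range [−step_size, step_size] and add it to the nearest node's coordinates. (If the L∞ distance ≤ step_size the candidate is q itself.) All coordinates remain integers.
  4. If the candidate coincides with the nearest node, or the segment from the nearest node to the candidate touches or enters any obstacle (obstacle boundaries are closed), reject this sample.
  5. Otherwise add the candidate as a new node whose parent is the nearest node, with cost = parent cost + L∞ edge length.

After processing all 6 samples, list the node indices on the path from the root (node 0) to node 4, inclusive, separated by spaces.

1. q=(8,6) nearest=0 d=6 new=(8,6) → add node 1 parent=0 cost=6
2. q=(11,12) nearest=1 d=6 new=(11,12) → add node 2 parent=1 cost=12
3. q=(14,17) nearest=2 d=5 new=(14,17) → add node 3 parent=2 cost=17
4. q=(17,3) nearest=1 d=9 new=(14,3) → blocked by [8,12]×[0,5], reject
5. q=(1,17) nearest=2 d=10 new=(5,17) → add node 4 parent=2 cost=18
6. q=(9,2) nearest=1 d=4 new=(9,2) → blocked by [8,12]×[0,5], reject

Path: 0 1 2 4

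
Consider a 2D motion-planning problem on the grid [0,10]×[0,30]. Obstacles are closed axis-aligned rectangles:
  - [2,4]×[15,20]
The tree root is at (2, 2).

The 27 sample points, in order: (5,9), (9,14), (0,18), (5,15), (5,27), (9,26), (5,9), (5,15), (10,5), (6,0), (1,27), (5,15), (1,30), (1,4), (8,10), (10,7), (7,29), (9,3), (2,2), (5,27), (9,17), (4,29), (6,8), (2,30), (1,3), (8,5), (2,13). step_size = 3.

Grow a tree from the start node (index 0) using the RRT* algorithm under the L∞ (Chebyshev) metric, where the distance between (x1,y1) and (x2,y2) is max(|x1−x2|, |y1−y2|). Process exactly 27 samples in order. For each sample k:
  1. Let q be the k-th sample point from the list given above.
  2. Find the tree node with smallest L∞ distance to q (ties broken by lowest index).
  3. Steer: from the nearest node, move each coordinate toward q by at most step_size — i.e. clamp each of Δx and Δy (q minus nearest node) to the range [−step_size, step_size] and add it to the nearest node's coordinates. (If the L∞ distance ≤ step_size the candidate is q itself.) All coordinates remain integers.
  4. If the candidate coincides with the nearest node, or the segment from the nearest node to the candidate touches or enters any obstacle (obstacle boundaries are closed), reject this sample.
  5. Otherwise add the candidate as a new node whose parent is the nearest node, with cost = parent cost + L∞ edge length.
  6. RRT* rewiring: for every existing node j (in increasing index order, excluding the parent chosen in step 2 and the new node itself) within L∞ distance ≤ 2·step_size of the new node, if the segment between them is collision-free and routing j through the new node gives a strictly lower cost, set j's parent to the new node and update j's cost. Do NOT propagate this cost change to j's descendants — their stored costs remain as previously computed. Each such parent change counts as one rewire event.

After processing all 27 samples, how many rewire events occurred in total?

Rewire events: 3

1. q=(5,9) nearest=0 d=7 new=(5,5) → add node 1 parent=0 cost=3
2. q=(9,14) nearest=1 d=9 new=(8,8) → add node 2 parent=1 cost=6
3. q=(0,18) nearest=2 d=10 new=(5,11) → add node 3 parent=2 cost=9
4. q=(5,15) nearest=3 d=4 new=(5,14) → add node 4 parent=3 cost=12
5. q=(5,27) nearest=4 d=13 new=(5,17) → add node 5 parent=4 cost=15
6. q=(9,26) nearest=5 d=9 new=(8,20) → add node 6 parent=5 cost=18
7. q=(5,9) nearest=3 d=2 new=(5,9) → add node 7 parent=3 cost=11
8. q=(5,15) nearest=4 d=1 new=(5,15) → add node 8 parent=4 cost=13
9. q=(10,5) nearest=2 d=3 new=(10,5) → add node 9 parent=2 cost=9
10. q=(6,0) nearest=0 d=4 new=(5,0) → add node 10 parent=0 cost=3; rewire 9→10 (8<9)
11. q=(1,27) nearest=6 d=7 new=(5,23) → add node 11 parent=6 cost=21
12. q=(5,15) nearest=8 d=0 → coincident, reject
13. q=(1,30) nearest=11 d=7 new=(2,26) → add node 12 parent=11 cost=24
14. q=(1,4) nearest=0 d=2 new=(1,4) → add node 13 parent=0 cost=2; rewire 7→13 (7<11)
15. q=(8,10) nearest=2 d=2 new=(8,10) → add node 14 parent=2 cost=8
16. q=(10,7) nearest=2 d=2 new=(10,7) → add node 15 parent=2 cost=8
17. q=(7,29) nearest=12 d=5 new=(5,29) → add node 16 parent=12 cost=27
18. q=(9,3) nearest=9 d=2 new=(9,3) → add node 17 parent=9 cost=10
19. q=(2,2) nearest=0 d=0 → coincident, reject
20. q=(5,27) nearest=16 d=2 new=(5,27) → add node 18 parent=16 cost=29
21. q=(9,17) nearest=6 d=3 new=(9,17) → add node 19 parent=6 cost=21
22. q=(4,29) nearest=16 d=1 new=(4,29) → add node 20 parent=16 cost=28
23. q=(6,8) nearest=7 d=1 new=(6,8) → add node 21 parent=7 cost=8
24. q=(2,30) nearest=20 d=2 new=(2,30) → add node 22 parent=20 cost=30
25. q=(1,3) nearest=0 d=1 new=(1,3) → add node 23 parent=0 cost=1; rewire 21→23 (6<8)
26. q=(8,5) nearest=9 d=2 new=(8,5) → add node 24 parent=9 cost=10
27. q=(2,13) nearest=3 d=3 new=(2,13) → add node 25 parent=3 cost=12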